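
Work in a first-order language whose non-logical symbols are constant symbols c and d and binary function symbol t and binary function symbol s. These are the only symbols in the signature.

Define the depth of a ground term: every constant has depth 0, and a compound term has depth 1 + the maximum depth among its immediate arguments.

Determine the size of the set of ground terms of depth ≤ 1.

If N_k denotes the number of depth-≤k ground terms, the 2 constants give N_0 = 2, and each function symbol of arity r contributes N_{k-1}^r new terms at level k: N_k = 2 + N_{k-1}^2 + N_{k-1}^2.
N_0 = 2
N_1 = 2 + 2^2 + 2^2 = 10
Explicitly: c, d, t(c, c), t(c, d), t(d, c), t(d, d), s(c, c), s(c, d), s(d, c), s(d, d).

10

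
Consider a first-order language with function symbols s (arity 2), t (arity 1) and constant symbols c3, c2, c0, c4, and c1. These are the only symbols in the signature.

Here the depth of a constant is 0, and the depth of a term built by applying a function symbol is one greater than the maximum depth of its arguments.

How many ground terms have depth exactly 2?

Count level by level. With function symbols s/2, t/1, the terms of depth ≤ k are the 5 constants together with each function applied to depth-≤(k−1) tuples, so N_k = 5 + N_{k-1}^2 + N_{k-1}.
N_0 = 5
N_1 = 5 + 5^2 + 5 = 35
N_2 = 5 + 35^2 + 35 = 1265
Terms of depth exactly 2: N_2 − N_1 = 1265 − 35 = 1230.

1230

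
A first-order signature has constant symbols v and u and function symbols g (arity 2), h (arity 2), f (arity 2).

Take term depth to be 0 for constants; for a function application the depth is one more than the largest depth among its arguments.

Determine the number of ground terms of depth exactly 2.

576

Count level by level. With function symbols g/2, h/2, f/2, the terms of depth ≤ k are the 2 constants together with each function applied to depth-≤(k−1) tuples, so N_k = 2 + N_{k-1}^2 + N_{k-1}^2 + N_{k-1}^2.
N_0 = 2
N_1 = 2 + 2^2 + 2^2 + 2^2 = 14
N_2 = 2 + 14^2 + 14^2 + 14^2 = 590
Terms of depth exactly 2: N_2 − N_1 = 590 − 14 = 576.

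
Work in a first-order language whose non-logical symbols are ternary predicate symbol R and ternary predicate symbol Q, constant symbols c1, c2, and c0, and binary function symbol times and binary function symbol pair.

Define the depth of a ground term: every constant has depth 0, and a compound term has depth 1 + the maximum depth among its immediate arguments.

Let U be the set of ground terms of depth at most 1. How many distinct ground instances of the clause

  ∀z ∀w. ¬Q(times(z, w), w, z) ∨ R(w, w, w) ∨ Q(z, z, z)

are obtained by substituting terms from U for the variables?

441

Ground terms of depth ≤ 1:
  If N_k denotes the number of depth-≤k ground terms, the 3 constants give N_0 = 3, and each function symbol of arity r contributes N_{k-1}^r new terms at level k: N_k = 3 + N_{k-1}^2 + N_{k-1}^2.
  N_0 = 3
  N_1 = 3 + 3^2 + 3^2 = 21
So there are 21 ground terms available for substitution.
The clause has 2 distinct variables (z, w), each appearing in the body. In the free term algebra distinct substitutions yield syntactically distinct ground instances.
Number of ground instances = 21^2 = 441.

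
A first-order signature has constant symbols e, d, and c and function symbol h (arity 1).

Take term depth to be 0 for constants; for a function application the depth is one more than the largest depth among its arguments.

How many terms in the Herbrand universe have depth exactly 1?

3

Count level by level. With function symbols h/1, the terms of depth ≤ k are the 3 constants together with each function applied to depth-≤(k−1) tuples, so N_k = 3 + N_{k-1}.
N_0 = 3
N_1 = 3 + 3 = 6
Terms of depth exactly 1: N_1 − N_0 = 6 − 3 = 3.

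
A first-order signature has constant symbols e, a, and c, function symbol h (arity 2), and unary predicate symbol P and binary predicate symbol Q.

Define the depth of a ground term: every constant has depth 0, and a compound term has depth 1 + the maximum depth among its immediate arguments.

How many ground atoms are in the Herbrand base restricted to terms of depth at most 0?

First count ground terms of depth ≤ 0.
Let N_k = |{terms of depth ≤ k}|. Then N_0 = 3 and N_k = 3 + N_{k-1}^2 for k ≥ 1 (one summand per function symbol, arity giving the exponent).
N_0 = 3
So |H| = 3.
A ground atom is a predicate applied to a tuple of terms from H, so the count is the sum over predicates of |H|^arity:
  P: 3;  Q: 3^2 = 9
Total ground atoms: 3 + 9 = 12.

12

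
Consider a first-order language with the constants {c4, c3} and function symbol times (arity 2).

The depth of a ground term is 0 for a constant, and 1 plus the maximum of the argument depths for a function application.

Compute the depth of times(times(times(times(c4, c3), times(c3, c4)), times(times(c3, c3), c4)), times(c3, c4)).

4

depth(times(c4, c3)) = 1 + max(0, 0) = 1
depth(times(c3, c4)) = 1 + max(0, 0) = 1
depth(times(times(c4, c3), times(c3, c4))) = 1 + max(1, 1) = 2
depth(times(c3, c3)) = 1 + max(0, 0) = 1
depth(times(times(c3, c3), c4)) = 1 + max(1, 0) = 2
depth(times(times(times(c4, c3), times(c3, c4)), times(times(c3, c3), c4))) = 1 + max(2, 2) = 3
depth(times(times(times(times(c4, c3), times(c3, c4)), times(times(c3, c3), c4)), times(c3, c4))) = 1 + max(3, 1) = 4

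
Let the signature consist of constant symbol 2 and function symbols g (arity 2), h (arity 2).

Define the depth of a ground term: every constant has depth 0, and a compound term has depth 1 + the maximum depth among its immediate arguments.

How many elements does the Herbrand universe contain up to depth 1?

Write N_k for the number of ground terms of depth ≤ k. A term of depth ≤ k is either a constant or a function symbol applied to arguments of depth ≤ k−1, so N_k = 1 + N_{k-1}^2 + N_{k-1}^2.
N_0 = 1
N_1 = 1 + 1^2 + 1^2 = 3
Explicitly: 2, g(2, 2), h(2, 2).

3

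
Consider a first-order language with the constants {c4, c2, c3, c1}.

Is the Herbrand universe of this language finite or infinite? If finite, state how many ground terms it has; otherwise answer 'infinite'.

4

There are no function symbols, so every ground term is one of the 4 constants.
The Herbrand universe is {c4, c2, c3, c1}, which is finite with 4 elements.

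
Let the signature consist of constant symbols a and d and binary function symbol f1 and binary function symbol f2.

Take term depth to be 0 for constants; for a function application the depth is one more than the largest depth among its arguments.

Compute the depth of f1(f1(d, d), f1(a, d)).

2

depth(f1(d, d)) = 1 + max(0, 0) = 1
depth(f1(a, d)) = 1 + max(0, 0) = 1
depth(f1(f1(d, d), f1(a, d))) = 1 + max(1, 1) = 2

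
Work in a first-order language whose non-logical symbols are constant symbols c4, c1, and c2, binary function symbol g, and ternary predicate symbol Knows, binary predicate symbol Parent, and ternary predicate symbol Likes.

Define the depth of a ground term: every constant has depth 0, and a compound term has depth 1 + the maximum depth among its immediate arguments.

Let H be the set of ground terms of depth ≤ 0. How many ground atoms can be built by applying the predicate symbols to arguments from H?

First count ground terms of depth ≤ 0.
If N_k denotes the number of depth-≤k ground terms, the 3 constants give N_0 = 3, and each function symbol of arity r contributes N_{k-1}^r new terms at level k: N_k = 3 + N_{k-1}^2.
N_0 = 3
So |H| = 3.
Each predicate of arity r yields |H|^r ground atoms (one per choice of an r-tuple from H):
  Knows: 3^3 = 27;  Parent: 3^2 = 9;  Likes: 3^3 = 27
Total ground atoms: 27 + 9 + 27 = 63.

63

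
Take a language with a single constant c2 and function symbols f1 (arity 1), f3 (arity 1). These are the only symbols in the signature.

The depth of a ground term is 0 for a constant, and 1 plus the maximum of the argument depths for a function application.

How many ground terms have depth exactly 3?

8

Let N_k count ground terms of depth at most k. Each non-constant term of depth ≤ k is some function symbol applied to depth-≤(k−1) arguments, giving N_k = 1 + N_{k-1} + N_{k-1}.
N_0 = 1
N_1 = 1 + 1 + 1 = 3
N_2 = 1 + 3 + 3 = 7
N_3 = 1 + 7 + 7 = 15
Terms of depth exactly 3: N_3 − N_2 = 15 − 7 = 8.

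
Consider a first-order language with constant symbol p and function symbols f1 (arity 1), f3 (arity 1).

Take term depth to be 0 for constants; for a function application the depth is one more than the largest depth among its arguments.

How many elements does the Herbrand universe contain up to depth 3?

Let N_k = |{terms of depth ≤ k}|. Then N_0 = 1 and N_k = 1 + N_{k-1} + N_{k-1} for k ≥ 1 (one summand per function symbol, arity giving the exponent).
N_0 = 1
N_1 = 1 + 1 + 1 = 3
N_2 = 1 + 3 + 3 = 7
N_3 = 1 + 7 + 7 = 15

15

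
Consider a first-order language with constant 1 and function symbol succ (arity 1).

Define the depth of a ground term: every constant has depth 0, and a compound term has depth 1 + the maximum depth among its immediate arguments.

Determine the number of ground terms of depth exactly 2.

Let N_k count ground terms of depth at most k. Each non-constant term of depth ≤ k is some function symbol applied to depth-≤(k−1) arguments, giving N_k = 1 + N_{k-1}.
N_0 = 1
N_1 = 1 + 1 = 2
N_2 = 1 + 2 = 3
Terms of depth exactly 2: N_2 − N_1 = 3 − 2 = 1.

1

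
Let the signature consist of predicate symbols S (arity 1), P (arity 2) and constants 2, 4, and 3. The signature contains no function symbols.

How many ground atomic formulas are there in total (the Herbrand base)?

12

With no function symbols, the Herbrand universe is just the 3 constants.
Ground atoms per predicate: S: 3, P: 3^2 = 9.
Herbrand base size = 3 + 9 = 12.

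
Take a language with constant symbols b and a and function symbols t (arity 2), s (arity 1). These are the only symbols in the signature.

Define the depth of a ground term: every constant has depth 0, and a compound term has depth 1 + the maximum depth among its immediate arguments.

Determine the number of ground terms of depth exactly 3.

If N_k denotes the number of depth-≤k ground terms, the 2 constants give N_0 = 2, and each function symbol of arity r contributes N_{k-1}^r new terms at level k: N_k = 2 + N_{k-1}^2 + N_{k-1}.
N_0 = 2
N_1 = 2 + 2^2 + 2 = 8
N_2 = 2 + 8^2 + 8 = 74
N_3 = 2 + 74^2 + 74 = 5552
Terms of depth exactly 3: N_3 − N_2 = 5552 − 74 = 5478.

5478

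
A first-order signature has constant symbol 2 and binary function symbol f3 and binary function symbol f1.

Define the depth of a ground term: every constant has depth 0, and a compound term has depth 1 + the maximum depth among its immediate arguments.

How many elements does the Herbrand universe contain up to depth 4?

1045459

Count level by level. With function symbols f3/2, f1/2, the terms of depth ≤ k are the 1 constant together with each function applied to depth-≤(k−1) tuples, so N_k = 1 + N_{k-1}^2 + N_{k-1}^2.
N_0 = 1
N_1 = 1 + 1^2 + 1^2 = 3
N_2 = 1 + 3^2 + 3^2 = 19
N_3 = 1 + 19^2 + 19^2 = 723
N_4 = 1 + 723^2 + 723^2 = 1045459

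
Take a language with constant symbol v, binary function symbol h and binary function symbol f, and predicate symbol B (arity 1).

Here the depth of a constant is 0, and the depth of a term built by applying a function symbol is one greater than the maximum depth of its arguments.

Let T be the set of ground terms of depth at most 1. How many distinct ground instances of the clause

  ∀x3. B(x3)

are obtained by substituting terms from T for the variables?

Ground terms of depth ≤ 1:
  Write N_k for the number of ground terms of depth ≤ k. A term of depth ≤ k is either a constant or a function symbol applied to arguments of depth ≤ k−1, so N_k = 1 + N_{k-1}^2 + N_{k-1}^2.
  N_0 = 1
  N_1 = 1 + 1^2 + 1^2 = 3
  Explicitly: v, h(v, v), f(v, v).
So there are 3 ground terms available for substitution.
The body mentions the single quantified variable x3; since ground terms form a free algebra, no two substitutions collapse to the same formula.
Number of ground instances = 3.

3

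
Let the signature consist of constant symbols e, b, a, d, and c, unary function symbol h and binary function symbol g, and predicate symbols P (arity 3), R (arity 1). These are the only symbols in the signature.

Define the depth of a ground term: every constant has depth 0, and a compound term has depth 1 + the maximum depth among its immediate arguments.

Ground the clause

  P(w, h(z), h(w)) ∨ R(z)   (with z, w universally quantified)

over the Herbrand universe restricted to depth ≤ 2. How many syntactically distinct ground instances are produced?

1600225

Ground terms of depth ≤ 2:
  Count level by level. With function symbols h/1, g/2, the terms of depth ≤ k are the 5 constants together with each function applied to depth-≤(k−1) tuples, so N_k = 5 + N_{k-1} + N_{k-1}^2.
  N_0 = 5
  N_1 = 5 + 5 + 5^2 = 35
  N_2 = 5 + 35 + 35^2 = 1265
So there are 1265 ground terms available for substitution.
Each of z, w ranges independently over the available ground terms, and distinct assignments produce distinct instances.
Number of ground instances = 1265^2 = 1600225.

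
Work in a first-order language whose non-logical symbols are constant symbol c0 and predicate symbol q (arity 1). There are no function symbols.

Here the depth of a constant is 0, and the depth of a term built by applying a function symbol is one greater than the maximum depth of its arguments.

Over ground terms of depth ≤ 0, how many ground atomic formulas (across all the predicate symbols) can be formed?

First count ground terms of depth ≤ 0.
With no function symbols every ground term is a constant, so there is exactly 1 ground term at every depth bound.
N_0 = 1
Explicitly: c0.
So |H| = 1.
A ground atom is a predicate applied to a tuple of terms from H, so the count is the sum over predicates of |H|^arity:
  q: 1
Total ground atoms: 1.

1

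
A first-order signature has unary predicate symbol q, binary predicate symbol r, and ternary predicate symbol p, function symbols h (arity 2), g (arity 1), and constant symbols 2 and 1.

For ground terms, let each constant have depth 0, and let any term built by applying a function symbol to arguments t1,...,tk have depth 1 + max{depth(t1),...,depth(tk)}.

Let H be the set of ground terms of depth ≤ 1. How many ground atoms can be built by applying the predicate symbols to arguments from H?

First count ground terms of depth ≤ 1.
If N_k denotes the number of depth-≤k ground terms, the 2 constants give N_0 = 2, and each function symbol of arity r contributes N_{k-1}^r new terms at level k: N_k = 2 + N_{k-1}^2 + N_{k-1}.
N_0 = 2
N_1 = 2 + 2^2 + 2 = 8
Explicitly: 2, 1, h(2, 2), h(2, 1), h(1, 2), h(1, 1), g(2), g(1).
So |H| = 8.
A ground atom is a predicate applied to a tuple of terms from H, so the count is the sum over predicates of |H|^arity:
  q: 8;  r: 8^2 = 64;  p: 8^3 = 512
Total ground atoms: 8 + 64 + 512 = 584.

584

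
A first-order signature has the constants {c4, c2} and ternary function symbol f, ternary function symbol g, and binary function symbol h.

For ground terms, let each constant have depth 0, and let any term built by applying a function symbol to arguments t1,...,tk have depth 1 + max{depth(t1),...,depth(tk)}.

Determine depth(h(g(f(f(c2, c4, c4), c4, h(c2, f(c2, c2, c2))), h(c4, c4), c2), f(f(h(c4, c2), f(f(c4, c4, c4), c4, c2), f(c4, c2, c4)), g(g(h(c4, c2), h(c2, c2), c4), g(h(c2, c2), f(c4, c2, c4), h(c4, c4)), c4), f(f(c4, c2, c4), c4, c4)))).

5

depth(f(c2, c4, c4)) = 1 + max(0, 0, 0) = 1
depth(f(c2, c2, c2)) = 1 + max(0, 0, 0) = 1
depth(h(c2, f(c2, c2, c2))) = 1 + max(0, 1) = 2
depth(f(f(c2, c4, c4), c4, h(c2, f(c2, c2, c2)))) = 1 + max(1, 0, 2) = 3
depth(h(c4, c4)) = 1 + max(0, 0) = 1
depth(g(f(f(c2, c4, c4), c4, h(c2, f(c2, c2, c2))), h(c4, c4), c2)) = 1 + max(3, 1, 0) = 4
depth(h(c4, c2)) = 1 + max(0, 0) = 1
depth(f(c4, c4, c4)) = 1 + max(0, 0, 0) = 1
depth(f(f(c4, c4, c4), c4, c2)) = 1 + max(1, 0, 0) = 2
depth(f(c4, c2, c4)) = 1 + max(0, 0, 0) = 1
depth(f(h(c4, c2), f(f(c4, c4, c4), c4, c2), f(c4, c2, c4))) = 1 + max(1, 2, 1) = 3
depth(h(c2, c2)) = 1 + max(0, 0) = 1
depth(g(h(c4, c2), h(c2, c2), c4)) = 1 + max(1, 1, 0) = 2
depth(g(h(c2, c2), f(c4, c2, c4), h(c4, c4))) = 1 + max(1, 1, 1) = 2
depth(g(g(h(c4, c2), h(c2, c2), c4), g(h(c2, c2), f(c4, c2, c4), h(c4, c4)), c4)) = 1 + max(2, 2, 0) = 3
depth(f(f(c4, c2, c4), c4, c4)) = 1 + max(1, 0, 0) = 2
depth(f(f(h(c4, c2), f(f(c4, c4, c4), c4, c2), f(c4, c2, c4)), g(g(h(c4, c2), h(c2, c2), c4), g(h(c2, c2), f(c4, c2, c4), h(c4, c4)), c4), f(f(c4, c2, c4), c4, c4))) = 1 + max(3, 3, 2) = 4
depth(h(g(f(f(c2, c4, c4), c4, h(c2, f(c2, c2, c2))), h(c4, c4), c2), f(f(h(c4, c2), f(f(c4, c4, c4), c4, c2), f(c4, c2, c4)), g(g(h(c4, c2), h(c2, c2), c4), g(h(c2, c2), f(c4, c2, c4), h(c4, c4)), c4), f(f(c4, c2, c4), c4, c4)))) = 1 + max(4, 4) = 5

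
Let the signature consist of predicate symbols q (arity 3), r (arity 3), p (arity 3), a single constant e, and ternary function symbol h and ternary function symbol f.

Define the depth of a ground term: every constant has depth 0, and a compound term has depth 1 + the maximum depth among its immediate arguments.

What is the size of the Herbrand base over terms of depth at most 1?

81

First count ground terms of depth ≤ 1.
Count level by level. With function symbols h/3, f/3, the terms of depth ≤ k are the 1 constant together with each function applied to depth-≤(k−1) tuples, so N_k = 1 + N_{k-1}^3 + N_{k-1}^3.
N_0 = 1
N_1 = 1 + 1^3 + 1^3 = 3
Explicitly: e, h(e, e, e), f(e, e, e).
So |H| = 3.
Each predicate of arity r yields |H|^r ground atoms (one per choice of an r-tuple from H):
  q: 3^3 = 27;  r: 3^3 = 27;  p: 3^3 = 27
Total ground atoms: 27 + 27 + 27 = 81.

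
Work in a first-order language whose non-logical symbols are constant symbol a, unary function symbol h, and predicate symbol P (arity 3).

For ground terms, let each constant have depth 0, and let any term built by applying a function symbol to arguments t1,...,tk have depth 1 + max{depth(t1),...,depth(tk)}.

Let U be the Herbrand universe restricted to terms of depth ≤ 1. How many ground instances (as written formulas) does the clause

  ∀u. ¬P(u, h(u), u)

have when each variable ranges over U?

Ground terms of depth ≤ 1:
  Let N_k = |{terms of depth ≤ k}|. Then N_0 = 1 and N_k = 1 + N_{k-1} for k ≥ 1 (one summand per function symbol, arity giving the exponent).
  N_0 = 1
  N_1 = 1 + 1 = 2
So there are 2 ground terms available for substitution.
The body mentions the single quantified variable u; since ground terms form a free algebra, no two substitutions collapse to the same formula.
Number of ground instances = 2.

2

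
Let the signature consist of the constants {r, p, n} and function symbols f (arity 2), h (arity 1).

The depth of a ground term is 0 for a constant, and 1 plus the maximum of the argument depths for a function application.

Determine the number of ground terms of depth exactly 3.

Write N_k for the number of ground terms of depth ≤ k. A term of depth ≤ k is either a constant or a function symbol applied to arguments of depth ≤ k−1, so N_k = 3 + N_{k-1}^2 + N_{k-1}.
N_0 = 3
N_1 = 3 + 3^2 + 3 = 15
N_2 = 3 + 15^2 + 15 = 243
N_3 = 3 + 243^2 + 243 = 59295
Terms of depth exactly 3: N_3 − N_2 = 59295 − 243 = 59052.

59052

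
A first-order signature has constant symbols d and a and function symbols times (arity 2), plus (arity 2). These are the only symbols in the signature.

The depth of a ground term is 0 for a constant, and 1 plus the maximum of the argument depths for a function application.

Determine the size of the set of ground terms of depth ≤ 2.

202

Let N_k = |{terms of depth ≤ k}|. Then N_0 = 2 and N_k = 2 + N_{k-1}^2 + N_{k-1}^2 for k ≥ 1 (one summand per function symbol, arity giving the exponent).
N_0 = 2
N_1 = 2 + 2^2 + 2^2 = 10
N_2 = 2 + 10^2 + 10^2 = 202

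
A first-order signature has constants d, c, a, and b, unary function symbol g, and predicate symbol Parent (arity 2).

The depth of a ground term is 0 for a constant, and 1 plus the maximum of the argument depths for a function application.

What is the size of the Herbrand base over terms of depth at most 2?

First count ground terms of depth ≤ 2.
Write N_k for the number of ground terms of depth ≤ k. A term of depth ≤ k is either a constant or a function symbol applied to arguments of depth ≤ k−1, so N_k = 4 + N_{k-1}.
N_0 = 4
N_1 = 4 + 4 = 8
N_2 = 4 + 8 = 12
Explicitly: d, c, a, b, g(d), g(c), g(a), g(b), g(g(d)), g(g(c)), g(g(a)), g(g(b)).
So |H| = 12.
Each predicate of arity r yields |H|^r ground atoms (one per choice of an r-tuple from H):
  Parent: 12^2 = 144
Total ground atoms: 144.

144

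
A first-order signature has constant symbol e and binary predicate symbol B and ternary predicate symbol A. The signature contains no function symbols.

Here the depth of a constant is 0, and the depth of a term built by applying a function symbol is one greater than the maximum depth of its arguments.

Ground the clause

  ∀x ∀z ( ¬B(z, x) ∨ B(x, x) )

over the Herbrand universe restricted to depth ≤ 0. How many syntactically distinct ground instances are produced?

1

Ground terms of depth ≤ 0:
  With no function symbols every ground term is a constant, so there is exactly 1 ground term at every depth bound.
  N_0 = 1
  Explicitly: e.
So there is exactly 1 ground term available for substitution.
The body mentions every one of the 2 quantified variables; since ground terms form a free algebra, no two substitutions collapse to the same formula.
Number of ground instances = 1^2 = 1.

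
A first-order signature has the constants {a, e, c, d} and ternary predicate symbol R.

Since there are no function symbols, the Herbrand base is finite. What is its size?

With no function symbols, the Herbrand universe is just the 4 constants.
Ground atoms per predicate: R: 4^3 = 64.
Herbrand base size = 64 = 64.

64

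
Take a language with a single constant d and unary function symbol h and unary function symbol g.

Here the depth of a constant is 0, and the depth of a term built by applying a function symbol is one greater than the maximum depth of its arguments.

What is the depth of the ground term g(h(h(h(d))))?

depth(h(d)) = 1 + depth(d) = 1 + 0 = 1
depth(h(h(d))) = 1 + depth(h(d)) = 1 + 1 = 2
depth(h(h(h(d)))) = 1 + depth(h(h(d))) = 1 + 2 = 3
depth(g(h(h(h(d))))) = 1 + depth(h(h(h(d)))) = 1 + 3 = 4

4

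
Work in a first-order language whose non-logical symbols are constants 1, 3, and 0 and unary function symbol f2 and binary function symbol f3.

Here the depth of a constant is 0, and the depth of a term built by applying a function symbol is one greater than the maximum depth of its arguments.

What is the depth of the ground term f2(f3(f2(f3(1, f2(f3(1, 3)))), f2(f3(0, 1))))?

6

depth(f3(1, 3)) = 1 + max(0, 0) = 1
depth(f2(f3(1, 3))) = 1 + depth(f3(1, 3)) = 1 + 1 = 2
depth(f3(1, f2(f3(1, 3)))) = 1 + max(0, 2) = 3
depth(f2(f3(1, f2(f3(1, 3))))) = 1 + depth(f3(1, f2(f3(1, 3)))) = 1 + 3 = 4
depth(f3(0, 1)) = 1 + max(0, 0) = 1
depth(f2(f3(0, 1))) = 1 + depth(f3(0, 1)) = 1 + 1 = 2
depth(f3(f2(f3(1, f2(f3(1, 3)))), f2(f3(0, 1)))) = 1 + max(4, 2) = 5
depth(f2(f3(f2(f3(1, f2(f3(1, 3)))), f2(f3(0, 1))))) = 1 + depth(f3(f2(f3(1, f2(f3(1, 3)))), f2(f3(0, 1)))) = 1 + 5 = 6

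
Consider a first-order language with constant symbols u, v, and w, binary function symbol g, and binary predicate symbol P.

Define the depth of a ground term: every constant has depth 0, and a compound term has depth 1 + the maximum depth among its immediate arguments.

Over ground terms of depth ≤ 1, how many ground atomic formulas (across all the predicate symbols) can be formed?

144

First count ground terms of depth ≤ 1.
If N_k denotes the number of depth-≤k ground terms, the 3 constants give N_0 = 3, and each function symbol of arity r contributes N_{k-1}^r new terms at level k: N_k = 3 + N_{k-1}^2.
N_0 = 3
N_1 = 3 + 3^2 = 12
Explicitly: u, v, w, g(u, u), g(u, v), g(u, w), g(v, u), g(v, v), g(v, w), g(w, u), g(w, v), g(w, w).
So |H| = 12.
Each predicate of arity r yields |H|^r ground atoms (one per choice of an r-tuple from H):
  P: 12^2 = 144
Total ground atoms: 144.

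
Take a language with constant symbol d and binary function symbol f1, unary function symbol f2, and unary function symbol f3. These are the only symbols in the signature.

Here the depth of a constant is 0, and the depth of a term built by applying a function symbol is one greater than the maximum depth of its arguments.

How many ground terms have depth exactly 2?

21

If N_k denotes the number of depth-≤k ground terms, the 1 constant gives N_0 = 1, and each function symbol of arity r contributes N_{k-1}^r new terms at level k: N_k = 1 + N_{k-1}^2 + N_{k-1} + N_{k-1}.
N_0 = 1
N_1 = 1 + 1^2 + 1 + 1 = 4
N_2 = 1 + 4^2 + 4 + 4 = 25
Terms of depth exactly 2: N_2 − N_1 = 25 − 4 = 21.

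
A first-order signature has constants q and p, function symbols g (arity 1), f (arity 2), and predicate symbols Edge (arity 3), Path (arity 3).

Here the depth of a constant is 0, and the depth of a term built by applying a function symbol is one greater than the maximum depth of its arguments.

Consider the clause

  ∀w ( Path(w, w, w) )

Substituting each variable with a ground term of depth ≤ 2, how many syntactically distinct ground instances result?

Ground terms of depth ≤ 2:
  Count level by level. With function symbols g/1, f/2, the terms of depth ≤ k are the 2 constants together with each function applied to depth-≤(k−1) tuples, so N_k = 2 + N_{k-1} + N_{k-1}^2.
  N_0 = 2
  N_1 = 2 + 2 + 2^2 = 8
  N_2 = 2 + 8 + 8^2 = 74
So there are 74 ground terms available for substitution.
The clause has 1 distinct variable (w), which appears in the body. In the free term algebra distinct substitutions yield syntactically distinct ground instances.
Number of ground instances = 74.

74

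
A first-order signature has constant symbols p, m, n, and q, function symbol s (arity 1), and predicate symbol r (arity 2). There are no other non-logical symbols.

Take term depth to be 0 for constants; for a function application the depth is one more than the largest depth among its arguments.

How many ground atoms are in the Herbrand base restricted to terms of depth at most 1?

First count ground terms of depth ≤ 1.
Count level by level. With function symbols s/1, the terms of depth ≤ k are the 4 constants together with each function applied to depth-≤(k−1) tuples, so N_k = 4 + N_{k-1}.
N_0 = 4
N_1 = 4 + 4 = 8
Explicitly: p, m, n, q, s(p), s(m), s(n), s(q).
So |H| = 8.
For each predicate symbol, the number of ground atoms is |H| raised to its arity; summing:
  r: 8^2 = 64
Total ground atoms: 64.

64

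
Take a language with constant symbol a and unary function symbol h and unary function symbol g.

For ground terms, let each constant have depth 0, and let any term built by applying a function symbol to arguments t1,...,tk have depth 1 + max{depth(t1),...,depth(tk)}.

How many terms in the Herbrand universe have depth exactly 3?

If N_k denotes the number of depth-≤k ground terms, the 1 constant gives N_0 = 1, and each function symbol of arity r contributes N_{k-1}^r new terms at level k: N_k = 1 + N_{k-1} + N_{k-1}.
N_0 = 1
N_1 = 1 + 1 + 1 = 3
N_2 = 1 + 3 + 3 = 7
N_3 = 1 + 7 + 7 = 15
Terms of depth exactly 3: N_3 − N_2 = 15 − 7 = 8.

8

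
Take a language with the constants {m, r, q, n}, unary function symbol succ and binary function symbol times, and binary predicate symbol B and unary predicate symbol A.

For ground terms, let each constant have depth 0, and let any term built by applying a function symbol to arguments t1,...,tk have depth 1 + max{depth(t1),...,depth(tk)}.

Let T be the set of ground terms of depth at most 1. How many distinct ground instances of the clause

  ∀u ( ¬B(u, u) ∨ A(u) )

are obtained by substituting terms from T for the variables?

Ground terms of depth ≤ 1:
  Let N_k = |{terms of depth ≤ k}|. Then N_0 = 4 and N_k = 4 + N_{k-1} + N_{k-1}^2 for k ≥ 1 (one summand per function symbol, arity giving the exponent).
  N_0 = 4
  N_1 = 4 + 4 + 4^2 = 24
So there are 24 ground terms available for substitution.
The clause has 1 distinct variable (u), which appears in the body. In the free term algebra distinct substitutions yield syntactically distinct ground instances.
Number of ground instances = 24.

24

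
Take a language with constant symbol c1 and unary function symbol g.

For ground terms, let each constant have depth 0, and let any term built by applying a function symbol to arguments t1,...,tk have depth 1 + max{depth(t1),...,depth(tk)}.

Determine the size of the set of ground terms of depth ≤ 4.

5

Let N_k count ground terms of depth at most k. Each non-constant term of depth ≤ k is some function symbol applied to depth-≤(k−1) arguments, giving N_k = 1 + N_{k-1}.
N_0 = 1
N_1 = 1 + 1 = 2
N_2 = 1 + 2 = 3
N_3 = 1 + 3 = 4
N_4 = 1 + 4 = 5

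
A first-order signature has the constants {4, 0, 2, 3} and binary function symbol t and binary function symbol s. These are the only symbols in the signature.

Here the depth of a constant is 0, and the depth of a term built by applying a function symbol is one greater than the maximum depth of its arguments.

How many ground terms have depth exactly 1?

32

Let N_k count ground terms of depth at most k. Each non-constant term of depth ≤ k is some function symbol applied to depth-≤(k−1) arguments, giving N_k = 4 + N_{k-1}^2 + N_{k-1}^2.
N_0 = 4
N_1 = 4 + 4^2 + 4^2 = 36
Terms of depth exactly 1: N_1 − N_0 = 36 − 4 = 32.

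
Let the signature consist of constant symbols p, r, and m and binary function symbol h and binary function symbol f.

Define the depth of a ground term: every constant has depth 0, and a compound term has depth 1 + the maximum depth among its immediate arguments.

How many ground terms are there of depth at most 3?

Write N_k for the number of ground terms of depth ≤ k. A term of depth ≤ k is either a constant or a function symbol applied to arguments of depth ≤ k−1, so N_k = 3 + N_{k-1}^2 + N_{k-1}^2.
N_0 = 3
N_1 = 3 + 3^2 + 3^2 = 21
N_2 = 3 + 21^2 + 21^2 = 885
N_3 = 3 + 885^2 + 885^2 = 1566453

1566453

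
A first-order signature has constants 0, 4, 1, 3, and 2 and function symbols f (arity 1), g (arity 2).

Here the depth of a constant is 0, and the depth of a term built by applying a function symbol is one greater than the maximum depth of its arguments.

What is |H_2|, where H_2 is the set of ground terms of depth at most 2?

1265

If N_k denotes the number of depth-≤k ground terms, the 5 constants give N_0 = 5, and each function symbol of arity r contributes N_{k-1}^r new terms at level k: N_k = 5 + N_{k-1} + N_{k-1}^2.
N_0 = 5
N_1 = 5 + 5 + 5^2 = 35
N_2 = 5 + 35 + 35^2 = 1265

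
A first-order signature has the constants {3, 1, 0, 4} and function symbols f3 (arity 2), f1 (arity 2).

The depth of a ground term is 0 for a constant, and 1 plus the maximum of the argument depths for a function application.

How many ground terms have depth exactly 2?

2560

Write N_k for the number of ground terms of depth ≤ k. A term of depth ≤ k is either a constant or a function symbol applied to arguments of depth ≤ k−1, so N_k = 4 + N_{k-1}^2 + N_{k-1}^2.
N_0 = 4
N_1 = 4 + 4^2 + 4^2 = 36
N_2 = 4 + 36^2 + 36^2 = 2596
Terms of depth exactly 2: N_2 − N_1 = 2596 − 36 = 2560.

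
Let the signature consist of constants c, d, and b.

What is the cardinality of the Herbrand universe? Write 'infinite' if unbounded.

There are no function symbols, so every ground term is one of the 3 constants.
The Herbrand universe is {c, d, b}, which is finite with 3 elements.

3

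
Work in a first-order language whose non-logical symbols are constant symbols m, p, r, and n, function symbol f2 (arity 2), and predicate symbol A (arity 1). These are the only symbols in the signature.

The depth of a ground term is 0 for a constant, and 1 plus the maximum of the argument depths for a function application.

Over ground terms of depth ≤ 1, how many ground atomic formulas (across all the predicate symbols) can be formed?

First count ground terms of depth ≤ 1.
Write N_k for the number of ground terms of depth ≤ k. A term of depth ≤ k is either a constant or a function symbol applied to arguments of depth ≤ k−1, so N_k = 4 + N_{k-1}^2.
N_0 = 4
N_1 = 4 + 4^2 = 20
So |H| = 20.
Ground atoms are formed by filling each argument slot of a predicate with a term from H, so an r-ary predicate gives |H|^r atoms:
  A: 20
Total ground atoms: 20.

20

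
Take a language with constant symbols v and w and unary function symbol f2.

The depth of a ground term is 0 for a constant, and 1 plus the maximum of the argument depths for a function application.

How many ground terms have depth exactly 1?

2

If N_k denotes the number of depth-≤k ground terms, the 2 constants give N_0 = 2, and each function symbol of arity r contributes N_{k-1}^r new terms at level k: N_k = 2 + N_{k-1}.
N_0 = 2
N_1 = 2 + 2 = 4
Terms of depth exactly 1: N_1 − N_0 = 4 − 2 = 2.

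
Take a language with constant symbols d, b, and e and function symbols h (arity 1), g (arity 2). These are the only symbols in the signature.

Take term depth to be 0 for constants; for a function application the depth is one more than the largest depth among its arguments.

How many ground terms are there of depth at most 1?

If N_k denotes the number of depth-≤k ground terms, the 3 constants give N_0 = 3, and each function symbol of arity r contributes N_{k-1}^r new terms at level k: N_k = 3 + N_{k-1} + N_{k-1}^2.
N_0 = 3
N_1 = 3 + 3 + 3^2 = 15

15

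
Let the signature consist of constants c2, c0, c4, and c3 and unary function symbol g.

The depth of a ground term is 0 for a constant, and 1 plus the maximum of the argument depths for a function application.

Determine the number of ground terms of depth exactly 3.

Write N_k for the number of ground terms of depth ≤ k. A term of depth ≤ k is either a constant or a function symbol applied to arguments of depth ≤ k−1, so N_k = 4 + N_{k-1}.
N_0 = 4
N_1 = 4 + 4 = 8
N_2 = 4 + 8 = 12
N_3 = 4 + 12 = 16
Terms of depth exactly 3: N_3 − N_2 = 16 − 12 = 4.

4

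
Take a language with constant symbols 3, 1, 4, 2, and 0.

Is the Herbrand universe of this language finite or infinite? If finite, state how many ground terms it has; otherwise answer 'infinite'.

5

There are no function symbols, so every ground term is one of the 5 constants.
The Herbrand universe is {3, 1, 4, 2, 0}, which is finite with 5 elements.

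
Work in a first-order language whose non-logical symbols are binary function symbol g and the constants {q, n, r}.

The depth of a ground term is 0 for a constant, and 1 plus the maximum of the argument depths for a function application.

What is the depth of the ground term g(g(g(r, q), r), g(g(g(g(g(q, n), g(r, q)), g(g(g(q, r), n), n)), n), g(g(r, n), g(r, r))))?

depth(g(r, q)) = 1 + max(0, 0) = 1
depth(g(g(r, q), r)) = 1 + max(1, 0) = 2
depth(g(q, n)) = 1 + max(0, 0) = 1
depth(g(g(q, n), g(r, q))) = 1 + max(1, 1) = 2
depth(g(q, r)) = 1 + max(0, 0) = 1
depth(g(g(q, r), n)) = 1 + max(1, 0) = 2
depth(g(g(g(q, r), n), n)) = 1 + max(2, 0) = 3
depth(g(g(g(q, n), g(r, q)), g(g(g(q, r), n), n))) = 1 + max(2, 3) = 4
depth(g(g(g(g(q, n), g(r, q)), g(g(g(q, r), n), n)), n)) = 1 + max(4, 0) = 5
depth(g(r, n)) = 1 + max(0, 0) = 1
depth(g(r, r)) = 1 + max(0, 0) = 1
depth(g(g(r, n), g(r, r))) = 1 + max(1, 1) = 2
depth(g(g(g(g(g(q, n), g(r, q)), g(g(g(q, r), n), n)), n), g(g(r, n), g(r, r)))) = 1 + max(5, 2) = 6
depth(g(g(g(r, q), r), g(g(g(g(g(q, n), g(r, q)), g(g(g(q, r), n), n)), n), g(g(r, n), g(r, r))))) = 1 + max(2, 6) = 7

7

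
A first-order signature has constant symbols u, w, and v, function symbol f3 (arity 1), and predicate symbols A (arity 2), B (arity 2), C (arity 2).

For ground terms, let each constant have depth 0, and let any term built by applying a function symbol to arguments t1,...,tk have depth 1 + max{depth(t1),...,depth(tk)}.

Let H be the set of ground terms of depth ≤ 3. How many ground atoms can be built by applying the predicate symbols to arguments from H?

432

First count ground terms of depth ≤ 3.
If N_k denotes the number of depth-≤k ground terms, the 3 constants give N_0 = 3, and each function symbol of arity r contributes N_{k-1}^r new terms at level k: N_k = 3 + N_{k-1}.
N_0 = 3
N_1 = 3 + 3 = 6
N_2 = 3 + 6 = 9
N_3 = 3 + 9 = 12
So |H| = 12.
For each predicate symbol, the number of ground atoms is |H| raised to its arity; summing:
  A: 12^2 = 144;  B: 12^2 = 144;  C: 12^2 = 144
Total ground atoms: 144 + 144 + 144 = 432.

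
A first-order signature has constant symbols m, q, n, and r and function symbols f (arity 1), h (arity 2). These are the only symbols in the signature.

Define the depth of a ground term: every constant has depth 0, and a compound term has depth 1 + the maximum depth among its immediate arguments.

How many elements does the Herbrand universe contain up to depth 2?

604

Let N_k count ground terms of depth at most k. Each non-constant term of depth ≤ k is some function symbol applied to depth-≤(k−1) arguments, giving N_k = 4 + N_{k-1} + N_{k-1}^2.
N_0 = 4
N_1 = 4 + 4 + 4^2 = 24
N_2 = 4 + 24 + 24^2 = 604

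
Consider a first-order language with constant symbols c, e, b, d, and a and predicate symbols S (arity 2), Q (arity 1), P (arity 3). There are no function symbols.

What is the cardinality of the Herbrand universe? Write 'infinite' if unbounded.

5

There are no function symbols, so every ground term is one of the 5 constants.
The Herbrand universe is {c, e, b, d, a}, which is finite with 5 elements.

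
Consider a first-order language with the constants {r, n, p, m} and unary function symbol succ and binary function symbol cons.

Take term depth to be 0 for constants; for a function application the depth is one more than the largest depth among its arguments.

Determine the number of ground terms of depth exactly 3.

If N_k denotes the number of depth-≤k ground terms, the 4 constants give N_0 = 4, and each function symbol of arity r contributes N_{k-1}^r new terms at level k: N_k = 4 + N_{k-1} + N_{k-1}^2.
N_0 = 4
N_1 = 4 + 4 + 4^2 = 24
N_2 = 4 + 24 + 24^2 = 604
N_3 = 4 + 604 + 604^2 = 365424
Terms of depth exactly 3: N_3 − N_2 = 365424 − 604 = 364820.

364820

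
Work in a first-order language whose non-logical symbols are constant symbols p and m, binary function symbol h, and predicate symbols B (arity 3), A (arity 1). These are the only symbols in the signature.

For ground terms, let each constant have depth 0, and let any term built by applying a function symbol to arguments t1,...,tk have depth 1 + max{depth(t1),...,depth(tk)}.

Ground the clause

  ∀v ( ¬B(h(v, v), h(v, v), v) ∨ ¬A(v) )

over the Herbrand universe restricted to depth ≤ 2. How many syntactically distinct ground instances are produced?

Ground terms of depth ≤ 2:
  Count level by level. With function symbols h/2, the terms of depth ≤ k are the 2 constants together with each function applied to depth-≤(k−1) tuples, so N_k = 2 + N_{k-1}^2.
  N_0 = 2
  N_1 = 2 + 2^2 = 6
  N_2 = 2 + 6^2 = 38
So there are 38 ground terms available for substitution.
The variable v ranges independently over the available ground terms, and distinct assignments produce distinct instances.
Number of ground instances = 38.

38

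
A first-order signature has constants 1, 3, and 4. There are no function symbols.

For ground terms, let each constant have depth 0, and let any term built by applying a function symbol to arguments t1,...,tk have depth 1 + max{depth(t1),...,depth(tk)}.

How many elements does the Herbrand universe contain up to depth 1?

3

With no function symbols every ground term is a constant, so there are exactly 3 ground terms at every depth bound.
N_0 = 3
N_1 = 3
Explicitly: 1, 3, 4.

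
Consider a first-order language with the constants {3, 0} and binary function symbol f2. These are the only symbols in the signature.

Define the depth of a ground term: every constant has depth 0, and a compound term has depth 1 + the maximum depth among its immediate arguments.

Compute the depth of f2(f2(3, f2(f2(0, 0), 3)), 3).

depth(f2(0, 0)) = 1 + max(0, 0) = 1
depth(f2(f2(0, 0), 3)) = 1 + max(1, 0) = 2
depth(f2(3, f2(f2(0, 0), 3))) = 1 + max(0, 2) = 3
depth(f2(f2(3, f2(f2(0, 0), 3)), 3)) = 1 + max(3, 0) = 4

4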